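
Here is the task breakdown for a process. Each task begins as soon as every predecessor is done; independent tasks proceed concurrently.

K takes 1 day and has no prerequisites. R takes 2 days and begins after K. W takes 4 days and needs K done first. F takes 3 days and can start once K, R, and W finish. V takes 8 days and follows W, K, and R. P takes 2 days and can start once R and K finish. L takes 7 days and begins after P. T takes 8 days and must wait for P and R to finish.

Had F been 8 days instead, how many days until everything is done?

13

Baseline: K→R→P→T = 1+2+2+8 = 13 → 13 days.
The longest path through F is only 8 days, so F has float 5.
No other chain overtakes it, so the finish is 13 days.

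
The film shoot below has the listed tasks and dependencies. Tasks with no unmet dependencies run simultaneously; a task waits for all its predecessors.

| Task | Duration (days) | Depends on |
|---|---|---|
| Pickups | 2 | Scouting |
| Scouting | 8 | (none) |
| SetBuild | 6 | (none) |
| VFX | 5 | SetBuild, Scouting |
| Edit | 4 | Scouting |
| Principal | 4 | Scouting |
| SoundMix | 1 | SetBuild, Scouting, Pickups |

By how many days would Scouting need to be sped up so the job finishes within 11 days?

Current finish: 13 days; target: 11.
Scouting is on every critical path, so each day cut from Scouting cuts the finish by one (this holds down to a finish of 11).
Need 13 − 11 = 2 days off Scouting → Scouting becomes 6 days, finish becomes 11.

2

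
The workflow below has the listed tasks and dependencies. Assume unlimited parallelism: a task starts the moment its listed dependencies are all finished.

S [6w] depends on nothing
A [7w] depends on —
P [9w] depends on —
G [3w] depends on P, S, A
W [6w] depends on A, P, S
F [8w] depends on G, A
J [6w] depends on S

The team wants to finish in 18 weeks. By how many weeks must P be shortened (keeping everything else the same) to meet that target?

2

Current finish: 20 weeks; target: 18.
P is on every critical path, so each week cut from P cuts the finish by one (this holds down to a finish of 18).
Need 20 − 18 = 2 weeks off P → P becomes 7 weeks, finish becomes 18.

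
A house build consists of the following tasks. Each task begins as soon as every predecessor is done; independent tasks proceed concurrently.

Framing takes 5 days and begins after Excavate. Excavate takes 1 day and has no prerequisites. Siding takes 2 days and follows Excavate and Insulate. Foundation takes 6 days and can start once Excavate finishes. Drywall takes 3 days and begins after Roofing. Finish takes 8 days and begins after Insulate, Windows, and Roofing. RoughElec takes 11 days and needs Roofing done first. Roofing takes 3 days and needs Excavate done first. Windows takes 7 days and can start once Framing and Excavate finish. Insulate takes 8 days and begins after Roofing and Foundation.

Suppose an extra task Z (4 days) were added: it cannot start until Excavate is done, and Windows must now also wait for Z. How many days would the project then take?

23

Originally the project takes 23 days.
With Z inserted, Windows now waits for max(Framing, Excavate, Z).
New critical path: Excavate→Foundation→Insulate→Finish = 1+6+8+8 = 23 ⇒ 23 days.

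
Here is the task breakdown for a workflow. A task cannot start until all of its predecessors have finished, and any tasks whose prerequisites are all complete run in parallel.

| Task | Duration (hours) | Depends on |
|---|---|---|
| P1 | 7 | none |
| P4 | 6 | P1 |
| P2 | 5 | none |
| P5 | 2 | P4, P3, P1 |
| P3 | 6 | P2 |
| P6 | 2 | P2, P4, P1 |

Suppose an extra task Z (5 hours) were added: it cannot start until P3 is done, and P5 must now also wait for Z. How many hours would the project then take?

Originally the project takes 15 hours.
With Z inserted, P5 now waits for max(P4, P3, P1, Z).
New critical path: P2→P3→Z→P5 = 5+6+5+2 = 18 ⇒ 18 hours.

18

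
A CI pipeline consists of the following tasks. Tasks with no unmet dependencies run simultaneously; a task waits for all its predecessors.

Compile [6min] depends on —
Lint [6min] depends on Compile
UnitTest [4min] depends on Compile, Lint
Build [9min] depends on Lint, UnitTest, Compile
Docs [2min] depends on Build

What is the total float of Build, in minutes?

0

Compile→Lint→UnitTest→Build→Docs = 6+6+4+9+2 = 27 sets the makespan at 27 minutes.
Longest path through Build: 27 minutes (earliest finish 25, latest finish 25).
Float = 27 − 27 = 0.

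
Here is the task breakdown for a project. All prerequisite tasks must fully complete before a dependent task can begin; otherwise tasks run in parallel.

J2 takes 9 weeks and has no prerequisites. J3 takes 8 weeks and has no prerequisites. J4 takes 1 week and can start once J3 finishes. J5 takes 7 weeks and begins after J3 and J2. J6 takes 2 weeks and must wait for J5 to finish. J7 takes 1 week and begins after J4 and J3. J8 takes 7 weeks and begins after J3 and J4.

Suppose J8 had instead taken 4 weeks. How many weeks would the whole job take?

Critical path before the change: J2→J5→J6 = 9+7+2 = 18 giving 18 weeks.
J8 has 2 weeks of float (longest path through it is 16).
That remains the longest chain; total 18 weeks.

18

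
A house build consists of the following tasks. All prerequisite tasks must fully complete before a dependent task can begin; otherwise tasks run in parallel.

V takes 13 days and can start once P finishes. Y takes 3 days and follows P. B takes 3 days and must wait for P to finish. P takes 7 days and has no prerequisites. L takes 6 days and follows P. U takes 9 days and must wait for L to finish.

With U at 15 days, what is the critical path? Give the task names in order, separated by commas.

Baseline: P→L→U = 7+6+9 = 22 → 22 days.
U is on the critical path; changing it to 15 makes that path 28 days.
That remains the longest chain; total 28 days.

P, L, U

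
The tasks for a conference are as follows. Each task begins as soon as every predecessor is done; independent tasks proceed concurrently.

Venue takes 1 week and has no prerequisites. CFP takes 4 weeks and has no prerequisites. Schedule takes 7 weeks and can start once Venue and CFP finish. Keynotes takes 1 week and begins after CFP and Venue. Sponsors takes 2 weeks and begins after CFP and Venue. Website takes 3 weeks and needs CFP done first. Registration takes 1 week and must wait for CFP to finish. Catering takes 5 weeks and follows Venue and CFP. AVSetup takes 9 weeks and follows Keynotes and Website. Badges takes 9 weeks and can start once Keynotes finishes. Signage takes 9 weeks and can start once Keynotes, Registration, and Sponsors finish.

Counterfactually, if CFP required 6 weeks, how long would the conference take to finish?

18

Baseline: CFP→Website→AVSetup = 4+3+9 = 16 → 16 weeks.
CFP is on the critical path; changing it to 6 makes that path 18 weeks.
No other chain overtakes it, so the finish is 18 weeks.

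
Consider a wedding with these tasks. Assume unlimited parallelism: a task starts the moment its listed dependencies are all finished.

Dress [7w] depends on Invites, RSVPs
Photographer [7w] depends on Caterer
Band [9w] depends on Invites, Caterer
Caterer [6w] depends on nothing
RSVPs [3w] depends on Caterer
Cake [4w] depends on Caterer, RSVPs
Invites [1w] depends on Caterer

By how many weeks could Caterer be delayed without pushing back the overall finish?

0

The longest chain is Caterer→Invites→Band = 6+1+9 = 16; overall finish 16 weeks.
Caterer finishes as early as 6 and must finish by 6.
Slack of Caterer = 0 − 0 = 0 weeks.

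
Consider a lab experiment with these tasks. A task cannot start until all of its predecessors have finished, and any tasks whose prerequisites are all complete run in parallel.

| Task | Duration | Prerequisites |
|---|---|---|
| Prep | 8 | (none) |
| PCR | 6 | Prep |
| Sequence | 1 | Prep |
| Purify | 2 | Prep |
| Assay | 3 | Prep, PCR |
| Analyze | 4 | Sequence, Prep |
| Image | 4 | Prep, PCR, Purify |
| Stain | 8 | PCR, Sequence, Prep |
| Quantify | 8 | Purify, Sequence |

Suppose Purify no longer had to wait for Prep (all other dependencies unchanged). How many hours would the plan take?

22

Original critical path: Prep→PCR→Stain = 8+6+8 = 22 ⇒ 22 hours.
Without Prep→Purify, Purify's earliest start moves from 8 to 0.
After: Prep→PCR→Stain = 8+6+8 = 22 → 22 hours.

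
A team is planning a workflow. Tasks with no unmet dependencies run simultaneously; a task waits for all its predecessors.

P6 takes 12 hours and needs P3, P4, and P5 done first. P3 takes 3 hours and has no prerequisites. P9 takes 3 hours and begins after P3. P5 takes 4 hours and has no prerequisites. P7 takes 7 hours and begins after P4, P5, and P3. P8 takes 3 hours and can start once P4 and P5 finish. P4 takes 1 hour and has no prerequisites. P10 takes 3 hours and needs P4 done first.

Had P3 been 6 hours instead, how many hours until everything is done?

18

Critical path before the change: P5→P6 = 4+12 = 16 giving 16 hours.
P3 has 1 hour of float (longest path through it is 15).
New critical path: P3→P6 = 6+12 = 18 ⇒ 18 hours.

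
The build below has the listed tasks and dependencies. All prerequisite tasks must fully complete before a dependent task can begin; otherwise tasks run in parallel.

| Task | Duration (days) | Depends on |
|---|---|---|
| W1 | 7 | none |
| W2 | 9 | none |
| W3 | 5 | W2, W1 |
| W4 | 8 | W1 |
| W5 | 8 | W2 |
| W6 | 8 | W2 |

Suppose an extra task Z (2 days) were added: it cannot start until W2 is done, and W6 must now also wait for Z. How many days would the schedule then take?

Originally the schedule takes 17 days.
With Z inserted, W6 now waits for max(W2, Z).
New critical path: W2→Z→W6 = 9+2+8 = 19 ⇒ 19 days.

19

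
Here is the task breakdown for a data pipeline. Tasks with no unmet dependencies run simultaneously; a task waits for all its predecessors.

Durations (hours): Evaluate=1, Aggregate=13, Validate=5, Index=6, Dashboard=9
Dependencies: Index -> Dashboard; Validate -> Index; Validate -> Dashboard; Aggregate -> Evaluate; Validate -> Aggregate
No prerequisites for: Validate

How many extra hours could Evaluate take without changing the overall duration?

1

The longest chain is Validate→Index→Dashboard = 5+6+9 = 20; overall finish 20 hours.
The longest chain containing Evaluate totals 19 hours.
Float = 20 − 19 = 1.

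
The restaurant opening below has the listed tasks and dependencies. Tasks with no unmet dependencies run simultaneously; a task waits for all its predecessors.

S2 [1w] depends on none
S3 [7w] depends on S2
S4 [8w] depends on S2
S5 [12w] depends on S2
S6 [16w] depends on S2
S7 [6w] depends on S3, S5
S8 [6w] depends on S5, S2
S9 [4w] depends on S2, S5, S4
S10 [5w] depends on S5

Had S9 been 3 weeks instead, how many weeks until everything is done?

Baseline: S2→S5→S7 = 1+12+6 = 19 → 19 weeks.
The longest path through S9 is only 17 weeks, so S9 has float 2.
That remains the longest chain; total 19 weeks.

19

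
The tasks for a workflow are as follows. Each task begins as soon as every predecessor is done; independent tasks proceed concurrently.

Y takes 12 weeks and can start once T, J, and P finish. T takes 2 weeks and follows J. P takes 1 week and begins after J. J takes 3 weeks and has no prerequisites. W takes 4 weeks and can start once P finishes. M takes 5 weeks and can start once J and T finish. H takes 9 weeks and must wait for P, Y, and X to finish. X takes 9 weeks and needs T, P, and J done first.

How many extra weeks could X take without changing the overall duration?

J→T→Y→H = 3+2+12+9 = 26 sets the makespan at 26 weeks.
The longest chain containing X totals 23 weeks.
Slack of X = 8 − 5 = 3 weeks.

3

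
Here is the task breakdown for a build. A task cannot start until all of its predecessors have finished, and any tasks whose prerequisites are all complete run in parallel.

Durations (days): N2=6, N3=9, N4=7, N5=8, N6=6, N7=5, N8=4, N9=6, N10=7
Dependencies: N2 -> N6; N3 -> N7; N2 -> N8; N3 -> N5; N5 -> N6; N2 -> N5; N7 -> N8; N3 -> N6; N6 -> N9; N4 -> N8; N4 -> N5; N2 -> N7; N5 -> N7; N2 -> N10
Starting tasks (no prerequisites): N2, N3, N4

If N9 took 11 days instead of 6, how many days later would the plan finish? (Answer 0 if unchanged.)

5

Actual critical path: N3→N5→N6→N9 = 9+8+6+6 = 29 ⇒ 29 days.
N9 is on the critical path; changing it to 11 makes that path 34 days.
No other chain overtakes it, so the finish is 34 days.
Change in finish: 34 − 29 = +5 days.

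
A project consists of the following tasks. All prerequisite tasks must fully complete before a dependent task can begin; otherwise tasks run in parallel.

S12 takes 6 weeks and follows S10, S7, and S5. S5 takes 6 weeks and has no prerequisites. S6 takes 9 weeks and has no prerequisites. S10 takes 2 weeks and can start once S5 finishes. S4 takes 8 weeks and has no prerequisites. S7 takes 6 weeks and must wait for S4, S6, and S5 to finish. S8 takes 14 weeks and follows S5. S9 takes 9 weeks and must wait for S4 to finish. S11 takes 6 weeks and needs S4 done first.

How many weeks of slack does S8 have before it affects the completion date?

The longest chain is S6→S7→S12 = 9+6+6 = 21; overall finish 21 weeks.
The longest chain containing S8 totals 20 weeks.
So S8 can slip 21 − 20 = 1 week.

1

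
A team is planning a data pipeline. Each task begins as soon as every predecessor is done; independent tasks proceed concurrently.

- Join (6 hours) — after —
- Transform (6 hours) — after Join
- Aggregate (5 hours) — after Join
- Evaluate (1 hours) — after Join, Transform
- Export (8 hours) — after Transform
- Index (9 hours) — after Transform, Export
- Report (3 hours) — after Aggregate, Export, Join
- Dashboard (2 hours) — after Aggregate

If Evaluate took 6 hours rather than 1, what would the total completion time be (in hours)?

29

The binding path is Join→Transform→Export→Index = 6+6+8+9 = 29; finish at 29 hours.
Evaluate is off the critical path — its longest chain is 13 hours, giving 16 of slack.
That remains the longest chain; total 29 hours.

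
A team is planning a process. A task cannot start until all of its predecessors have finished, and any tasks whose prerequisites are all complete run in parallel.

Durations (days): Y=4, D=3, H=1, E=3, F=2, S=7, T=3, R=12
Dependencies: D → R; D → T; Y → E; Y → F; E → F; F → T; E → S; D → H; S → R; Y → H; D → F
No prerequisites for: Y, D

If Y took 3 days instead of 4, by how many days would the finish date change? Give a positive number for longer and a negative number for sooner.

Critical path before the change: Y→E→S→R = 4+3+7+12 = 26 giving 26 days.
Y is on the critical path; changing it to 3 makes that path 25 days.
No other chain overtakes it, so the finish is 25 days.
Change in finish: 25 − 26 = -1 days.

-1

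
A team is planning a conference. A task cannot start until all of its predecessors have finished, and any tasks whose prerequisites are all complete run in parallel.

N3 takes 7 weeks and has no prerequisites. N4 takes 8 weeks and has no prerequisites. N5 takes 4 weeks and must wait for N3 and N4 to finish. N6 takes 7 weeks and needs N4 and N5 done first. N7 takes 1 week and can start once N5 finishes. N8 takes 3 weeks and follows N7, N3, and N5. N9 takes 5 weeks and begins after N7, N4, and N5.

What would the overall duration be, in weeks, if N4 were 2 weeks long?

18

Baseline: N4→N5→N6 = 8+4+7 = 19 → 19 weeks.
N4 is on the critical path; changing it to 2 makes that path 13 weeks.
The binding chain switches to N3→N5→N6 = 7+4+7 = 18; finish 18 weeks.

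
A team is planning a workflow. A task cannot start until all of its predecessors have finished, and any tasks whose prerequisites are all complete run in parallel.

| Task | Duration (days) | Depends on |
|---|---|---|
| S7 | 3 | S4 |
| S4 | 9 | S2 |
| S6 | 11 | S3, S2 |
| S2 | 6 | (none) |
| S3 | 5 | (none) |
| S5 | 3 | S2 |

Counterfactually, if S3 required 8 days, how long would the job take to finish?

Baseline: S2→S4→S7 = 6+9+3 = 18 → 18 days.
S3 has 2 days of float (longest path through it is 16).
Now S3→S6 = 8+11 = 19 is longest, so the finish becomes 19 days.

19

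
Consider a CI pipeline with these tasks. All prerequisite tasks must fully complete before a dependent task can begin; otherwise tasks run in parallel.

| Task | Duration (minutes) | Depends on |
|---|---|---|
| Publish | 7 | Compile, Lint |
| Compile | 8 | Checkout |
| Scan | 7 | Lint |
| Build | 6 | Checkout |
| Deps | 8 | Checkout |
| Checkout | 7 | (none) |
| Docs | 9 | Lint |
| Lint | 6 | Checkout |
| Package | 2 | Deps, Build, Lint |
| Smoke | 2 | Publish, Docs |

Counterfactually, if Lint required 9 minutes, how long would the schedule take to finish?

The binding path is Checkout→Lint→Docs→Smoke = 7+6+9+2 = 24; finish at 24 minutes.
Since Lint is critical, the +3 change carries straight to that chain (now 27 minutes).
No other chain overtakes it, so the finish is 27 minutes.

27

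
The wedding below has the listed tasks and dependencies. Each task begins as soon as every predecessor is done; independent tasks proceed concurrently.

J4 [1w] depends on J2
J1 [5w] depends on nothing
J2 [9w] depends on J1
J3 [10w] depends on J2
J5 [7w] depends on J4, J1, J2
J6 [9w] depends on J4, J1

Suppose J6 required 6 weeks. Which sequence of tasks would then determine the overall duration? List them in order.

J1, J2, J3

Critical path before the change: J1→J2→J4→J6 = 5+9+1+9 = 24 giving 24 weeks.
J6 lies on that path, so at 6 weeks the path becomes 21 weeks.
Now J1→J2→J3 = 5+9+10 = 24 is longest, so the finish becomes 24 weeks.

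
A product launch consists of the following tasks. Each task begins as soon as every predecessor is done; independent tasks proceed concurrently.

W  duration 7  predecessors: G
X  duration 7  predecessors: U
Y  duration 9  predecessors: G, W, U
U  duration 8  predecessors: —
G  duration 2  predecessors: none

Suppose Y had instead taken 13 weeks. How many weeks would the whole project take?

The binding path is G→W→Y = 2+7+9 = 18; finish at 18 weeks.
Since Y is critical, the +4 change carries straight to that chain (now 22 weeks).
No other chain overtakes it, so the finish is 22 weeks.

22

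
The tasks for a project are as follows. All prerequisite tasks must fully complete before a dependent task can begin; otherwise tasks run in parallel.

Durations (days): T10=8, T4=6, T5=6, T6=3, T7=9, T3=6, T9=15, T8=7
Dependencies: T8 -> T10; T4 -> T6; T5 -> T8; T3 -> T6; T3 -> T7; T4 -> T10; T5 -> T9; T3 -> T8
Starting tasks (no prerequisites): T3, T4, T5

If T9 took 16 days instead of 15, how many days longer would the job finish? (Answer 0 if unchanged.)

1

The binding path is T5→T9 = 6+15 = 21; finish at 21 days.
Since T9 is critical, the +1 change carries straight to that chain (now 22 days).
No other chain overtakes it, so the finish is 22 days.
Change in finish: 22 − 21 = +1 days.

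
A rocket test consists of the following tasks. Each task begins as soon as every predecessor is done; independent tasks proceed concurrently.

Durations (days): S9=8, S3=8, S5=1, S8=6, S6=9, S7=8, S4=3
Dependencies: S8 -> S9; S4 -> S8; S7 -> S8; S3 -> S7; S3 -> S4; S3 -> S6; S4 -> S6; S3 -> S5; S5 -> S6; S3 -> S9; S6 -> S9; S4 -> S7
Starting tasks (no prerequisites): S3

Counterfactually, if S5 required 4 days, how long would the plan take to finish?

33

As given, the longest chain is S3→S4→S7→S8→S9 = 8+3+8+6+8 = 33, so the finish is 33 days.
S5 is off the critical path — its longest chain is 26 days, giving 7 of slack.
No other chain overtakes it, so the finish is 33 days.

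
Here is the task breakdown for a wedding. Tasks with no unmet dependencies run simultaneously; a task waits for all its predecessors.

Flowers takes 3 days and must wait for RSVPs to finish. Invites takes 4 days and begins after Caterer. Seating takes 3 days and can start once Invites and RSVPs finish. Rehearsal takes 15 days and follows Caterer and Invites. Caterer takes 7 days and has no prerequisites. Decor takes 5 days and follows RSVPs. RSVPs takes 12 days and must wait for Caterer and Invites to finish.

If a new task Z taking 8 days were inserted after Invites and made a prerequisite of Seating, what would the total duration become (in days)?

Originally the wedding takes 28 days.
With Z inserted, Seating now waits for max(Invites, RSVPs, Z).
New critical path: Caterer→Invites→RSVPs→Decor = 7+4+12+5 = 28 ⇒ 28 days.

28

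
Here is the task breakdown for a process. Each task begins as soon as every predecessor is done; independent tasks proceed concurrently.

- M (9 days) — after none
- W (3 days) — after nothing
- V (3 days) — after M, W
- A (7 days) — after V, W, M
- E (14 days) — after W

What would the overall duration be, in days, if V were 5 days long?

21

Actual critical path: M→V→A = 9+3+7 = 19 ⇒ 19 days.
V is on the critical path; changing it to 5 makes that path 21 days.
The critical path is still M→V→A; finish is now 21 days.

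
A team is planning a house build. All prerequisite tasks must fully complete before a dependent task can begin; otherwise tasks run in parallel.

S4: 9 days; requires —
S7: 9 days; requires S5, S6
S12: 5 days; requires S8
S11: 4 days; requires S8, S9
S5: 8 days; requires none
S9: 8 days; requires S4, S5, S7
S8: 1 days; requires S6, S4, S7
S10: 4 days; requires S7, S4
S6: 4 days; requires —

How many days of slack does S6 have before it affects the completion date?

S5→S7→S9→S11 = 8+9+8+4 = 29 sets the makespan at 29 days.
The longest chain containing S6 totals 25 days.
Slack of S6 = 4 − 0 = 4 days.

4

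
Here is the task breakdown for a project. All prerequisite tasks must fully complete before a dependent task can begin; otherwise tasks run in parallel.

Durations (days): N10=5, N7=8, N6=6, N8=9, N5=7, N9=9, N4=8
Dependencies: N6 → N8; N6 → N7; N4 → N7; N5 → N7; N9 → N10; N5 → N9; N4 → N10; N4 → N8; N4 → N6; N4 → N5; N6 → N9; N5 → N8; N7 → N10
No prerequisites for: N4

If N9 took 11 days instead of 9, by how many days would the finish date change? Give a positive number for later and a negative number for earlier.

2

Actual critical path: N4→N5→N9→N10 = 8+7+9+5 = 29 ⇒ 29 days.
N9 is on the critical path; changing it to 11 makes that path 31 days.
The critical path is still N4→N5→N9→N10; finish is now 31 days.
Change in finish: 31 − 29 = +2 days.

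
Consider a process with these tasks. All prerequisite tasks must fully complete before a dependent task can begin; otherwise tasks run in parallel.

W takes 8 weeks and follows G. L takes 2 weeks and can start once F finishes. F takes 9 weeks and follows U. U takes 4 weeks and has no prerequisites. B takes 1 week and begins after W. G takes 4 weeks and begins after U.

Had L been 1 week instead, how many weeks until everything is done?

17

As given, the longest chain is U→G→W→B = 4+4+8+1 = 17, so the finish is 17 weeks.
The longest path through L is only 15 weeks, so L has float 2.
No other chain overtakes it, so the finish is 17 weeks.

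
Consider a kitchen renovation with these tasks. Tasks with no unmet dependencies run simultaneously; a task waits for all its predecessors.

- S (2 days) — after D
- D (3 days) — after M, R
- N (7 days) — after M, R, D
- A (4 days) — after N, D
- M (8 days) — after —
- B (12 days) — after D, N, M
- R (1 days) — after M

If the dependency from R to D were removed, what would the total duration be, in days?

Before: longest chain M→R→D→N→B = 8+1+3+7+12 = 31, finish 31.
Without R→D, D's earliest start moves from 9 to 8.
The longest chain is now M→D→N→B = 8+3+7+12 = 30, so the schedule takes 30 days.

30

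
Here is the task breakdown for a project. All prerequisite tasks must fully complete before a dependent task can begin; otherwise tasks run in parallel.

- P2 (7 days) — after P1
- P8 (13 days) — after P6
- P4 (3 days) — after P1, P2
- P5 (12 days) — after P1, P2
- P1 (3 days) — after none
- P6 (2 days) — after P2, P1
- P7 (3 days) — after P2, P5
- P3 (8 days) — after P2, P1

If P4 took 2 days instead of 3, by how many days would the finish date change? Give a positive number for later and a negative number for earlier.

0

Baseline: P1→P2→P5→P7 = 3+7+12+3 = 25 → 25 days.
The longest path through P4 is only 13 days, so P4 has float 12.
The critical path is still P1→P2→P5→P7; finish is now 25 days.
Change in finish: 25 − 25 = +0 days.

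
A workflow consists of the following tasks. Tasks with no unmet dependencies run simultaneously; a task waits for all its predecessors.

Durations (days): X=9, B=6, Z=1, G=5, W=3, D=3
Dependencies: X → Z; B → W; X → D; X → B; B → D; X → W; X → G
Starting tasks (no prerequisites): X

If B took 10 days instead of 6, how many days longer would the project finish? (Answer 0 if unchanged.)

Critical path before the change: X→B→W = 9+6+3 = 18 giving 18 days.
B lies on that path, so at 10 days the path becomes 22 days.
That remains the longest chain; total 22 days.
Change in finish: 22 − 18 = +4 days.

4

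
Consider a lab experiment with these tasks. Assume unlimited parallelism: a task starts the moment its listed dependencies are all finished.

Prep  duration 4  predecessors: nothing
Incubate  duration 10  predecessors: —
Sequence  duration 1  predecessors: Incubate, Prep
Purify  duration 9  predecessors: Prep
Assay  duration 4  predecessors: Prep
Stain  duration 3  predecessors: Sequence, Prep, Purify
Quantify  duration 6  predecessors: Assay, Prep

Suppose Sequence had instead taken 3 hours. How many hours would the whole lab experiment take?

Actual critical path: Prep→Purify→Stain = 4+9+3 = 16 ⇒ 16 hours.
The longest path through Sequence is only 14 hours, so Sequence has float 2.
No other chain overtakes it, so the finish is 16 hours.

16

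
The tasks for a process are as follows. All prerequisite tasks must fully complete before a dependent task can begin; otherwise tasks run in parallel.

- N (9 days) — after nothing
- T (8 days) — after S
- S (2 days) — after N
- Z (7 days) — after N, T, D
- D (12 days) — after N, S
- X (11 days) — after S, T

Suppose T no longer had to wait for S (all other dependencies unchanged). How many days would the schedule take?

30

Before: longest chain N→S→D→Z = 9+2+12+7 = 30, finish 30.
Without S→T, T's earliest start moves from 11 to 0.
New critical path: N→S→D→Z = 9+2+12+7 = 30 ⇒ 30 days.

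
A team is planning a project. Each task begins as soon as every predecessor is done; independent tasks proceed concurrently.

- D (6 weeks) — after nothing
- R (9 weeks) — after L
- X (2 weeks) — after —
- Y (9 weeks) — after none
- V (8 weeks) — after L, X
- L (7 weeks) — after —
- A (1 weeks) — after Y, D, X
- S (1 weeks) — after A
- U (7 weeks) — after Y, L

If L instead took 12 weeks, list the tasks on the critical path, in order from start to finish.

L, R

Actual critical path: L→R = 7+9 = 16 ⇒ 16 weeks.
L is on the critical path; changing it to 12 makes that path 21 weeks.
That remains the longest chain; total 21 weeks.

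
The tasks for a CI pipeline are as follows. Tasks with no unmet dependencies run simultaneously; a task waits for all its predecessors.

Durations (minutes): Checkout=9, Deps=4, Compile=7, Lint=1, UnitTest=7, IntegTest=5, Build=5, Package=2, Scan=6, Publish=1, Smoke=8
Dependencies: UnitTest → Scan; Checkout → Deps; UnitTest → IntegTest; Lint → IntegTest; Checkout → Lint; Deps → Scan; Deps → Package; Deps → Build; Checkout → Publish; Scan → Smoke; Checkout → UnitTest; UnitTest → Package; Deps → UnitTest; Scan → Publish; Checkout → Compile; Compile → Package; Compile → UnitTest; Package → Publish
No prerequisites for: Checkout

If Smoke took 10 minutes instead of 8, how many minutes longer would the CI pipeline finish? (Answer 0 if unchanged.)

The binding path is Checkout→Compile→UnitTest→Scan→Smoke = 9+7+7+6+8 = 37; finish at 37 minutes.
Smoke lies on that path, so at 10 minutes the path becomes 39 minutes.
No other chain overtakes it, so the finish is 39 minutes.
Change in finish: 39 − 37 = +2 minutes.

2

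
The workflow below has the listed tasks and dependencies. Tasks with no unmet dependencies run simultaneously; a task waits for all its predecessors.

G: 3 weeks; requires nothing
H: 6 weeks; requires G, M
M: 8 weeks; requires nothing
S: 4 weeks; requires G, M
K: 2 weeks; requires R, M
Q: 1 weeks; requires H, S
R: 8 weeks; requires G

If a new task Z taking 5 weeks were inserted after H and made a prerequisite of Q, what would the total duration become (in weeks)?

Originally the plan takes 15 weeks.
With Z inserted, Q now waits for max(H, S, Z).
New critical path: M→H→Z→Q = 8+6+5+1 = 20 ⇒ 20 weeks.

20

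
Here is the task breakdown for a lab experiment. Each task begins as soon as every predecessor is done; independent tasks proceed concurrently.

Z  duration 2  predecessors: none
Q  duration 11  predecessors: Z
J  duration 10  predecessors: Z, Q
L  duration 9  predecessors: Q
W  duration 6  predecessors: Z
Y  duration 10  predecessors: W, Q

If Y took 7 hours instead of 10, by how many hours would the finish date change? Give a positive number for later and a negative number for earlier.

Actual critical path: Z→Q→Y = 2+11+10 = 23 ⇒ 23 hours.
Y lies on that path, so at 7 hours the path becomes 20 hours.
New critical path: Z→Q→J = 2+11+10 = 23 ⇒ 23 hours.
Change in finish: 23 − 23 = +0 hours.

0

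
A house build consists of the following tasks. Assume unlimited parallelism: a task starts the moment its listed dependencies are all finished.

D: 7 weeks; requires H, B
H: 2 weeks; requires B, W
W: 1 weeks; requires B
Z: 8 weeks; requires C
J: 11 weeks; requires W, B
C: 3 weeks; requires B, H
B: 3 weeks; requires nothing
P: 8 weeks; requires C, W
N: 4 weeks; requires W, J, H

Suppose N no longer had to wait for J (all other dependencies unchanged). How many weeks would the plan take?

17

With the dependency in place, B→W→J→N = 3+1+11+4 = 19 sets the finish at 19 weeks.
Without J→N, N's earliest start moves from 15 to 6.
New critical path: B→W→H→C→Z = 3+1+2+3+8 = 17 ⇒ 17 weeks.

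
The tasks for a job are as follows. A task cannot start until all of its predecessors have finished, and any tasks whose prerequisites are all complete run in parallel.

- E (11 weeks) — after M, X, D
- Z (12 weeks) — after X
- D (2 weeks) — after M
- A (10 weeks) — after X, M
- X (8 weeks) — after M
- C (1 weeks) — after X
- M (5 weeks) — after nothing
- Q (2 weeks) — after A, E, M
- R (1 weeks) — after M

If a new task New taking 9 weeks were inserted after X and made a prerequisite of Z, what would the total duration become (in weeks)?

34

Originally the project takes 26 weeks.
With New inserted, Z now waits for max(X, New).
New critical path: M→X→New→Z = 5+8+9+12 = 34 ⇒ 34 weeks.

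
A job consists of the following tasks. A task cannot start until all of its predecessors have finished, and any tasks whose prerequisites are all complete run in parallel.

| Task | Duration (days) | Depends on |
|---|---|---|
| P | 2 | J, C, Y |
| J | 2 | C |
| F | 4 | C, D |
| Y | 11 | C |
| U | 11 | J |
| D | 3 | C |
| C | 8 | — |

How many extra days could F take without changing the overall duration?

6

The longest chain is C→J→U = 8+2+11 = 21; overall finish 21 days.
F finishes as early as 15 and must finish by 21.
Slack of F = 17 − 11 = 6 days.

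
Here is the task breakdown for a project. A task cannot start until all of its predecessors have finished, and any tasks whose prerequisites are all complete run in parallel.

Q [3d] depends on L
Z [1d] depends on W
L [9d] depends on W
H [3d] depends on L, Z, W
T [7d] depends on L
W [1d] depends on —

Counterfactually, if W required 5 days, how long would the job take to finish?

Actual critical path: W→L→T = 1+9+7 = 17 ⇒ 17 days.
Since W is critical, the +4 change carries straight to that chain (now 21 days).
That remains the longest chain; total 21 days.

21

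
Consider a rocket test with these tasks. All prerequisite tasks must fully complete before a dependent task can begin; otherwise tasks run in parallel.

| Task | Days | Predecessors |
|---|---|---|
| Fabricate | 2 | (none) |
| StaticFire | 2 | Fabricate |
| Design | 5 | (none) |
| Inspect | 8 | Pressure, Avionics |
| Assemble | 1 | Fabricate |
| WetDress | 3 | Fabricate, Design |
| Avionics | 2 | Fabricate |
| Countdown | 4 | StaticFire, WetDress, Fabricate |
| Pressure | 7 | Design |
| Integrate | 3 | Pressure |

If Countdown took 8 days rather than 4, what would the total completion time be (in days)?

20

The binding path is Design→Pressure→Inspect = 5+7+8 = 20; finish at 20 days.
Countdown has 8 days of float (longest path through it is 12).
The critical path is still Design→Pressure→Inspect; finish is now 20 days.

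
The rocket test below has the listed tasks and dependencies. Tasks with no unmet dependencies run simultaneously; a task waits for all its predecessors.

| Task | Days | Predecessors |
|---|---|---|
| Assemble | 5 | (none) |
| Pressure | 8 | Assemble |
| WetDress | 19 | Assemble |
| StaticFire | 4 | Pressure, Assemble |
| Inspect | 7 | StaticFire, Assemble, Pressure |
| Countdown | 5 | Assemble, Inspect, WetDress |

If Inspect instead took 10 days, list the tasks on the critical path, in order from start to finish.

Actual critical path: Assemble→Pressure→StaticFire→Inspect→Countdown = 5+8+4+7+5 = 29 ⇒ 29 days.
Inspect lies on that path, so at 10 days the path becomes 32 days.
The critical path is still Assemble→Pressure→StaticFire→Inspect→Countdown; finish is now 32 days.

Assemble, Pressure, StaticFire, Inspect, Countdown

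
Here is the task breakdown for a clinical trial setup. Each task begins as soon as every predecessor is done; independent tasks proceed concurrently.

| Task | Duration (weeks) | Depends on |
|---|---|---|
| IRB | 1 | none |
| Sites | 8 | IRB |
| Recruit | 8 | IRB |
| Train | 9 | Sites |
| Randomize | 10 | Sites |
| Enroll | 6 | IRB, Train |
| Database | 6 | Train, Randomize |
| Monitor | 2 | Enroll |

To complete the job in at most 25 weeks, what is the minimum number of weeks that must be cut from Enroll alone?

1

Current finish: 26 weeks; target: 25.
Enroll is on every critical path, so each week cut from Enroll cuts the finish by one (this holds down to a finish of 25).
Need 26 − 25 = 1 week off Enroll → Enroll becomes 5 weeks, finish becomes 25.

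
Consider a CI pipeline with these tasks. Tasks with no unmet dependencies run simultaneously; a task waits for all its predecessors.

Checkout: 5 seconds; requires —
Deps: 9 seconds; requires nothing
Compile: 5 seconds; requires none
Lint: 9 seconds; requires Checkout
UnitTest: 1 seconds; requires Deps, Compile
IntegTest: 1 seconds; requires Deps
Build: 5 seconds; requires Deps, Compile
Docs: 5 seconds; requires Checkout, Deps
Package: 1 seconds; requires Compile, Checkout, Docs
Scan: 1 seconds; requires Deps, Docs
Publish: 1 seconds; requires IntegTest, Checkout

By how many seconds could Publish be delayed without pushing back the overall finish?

4

Deps→Docs→Package = 9+5+1 = 15 sets the makespan at 15 seconds.
Publish finishes as early as 11 and must finish by 15.
So Publish can slip 15 − 11 = 4 seconds.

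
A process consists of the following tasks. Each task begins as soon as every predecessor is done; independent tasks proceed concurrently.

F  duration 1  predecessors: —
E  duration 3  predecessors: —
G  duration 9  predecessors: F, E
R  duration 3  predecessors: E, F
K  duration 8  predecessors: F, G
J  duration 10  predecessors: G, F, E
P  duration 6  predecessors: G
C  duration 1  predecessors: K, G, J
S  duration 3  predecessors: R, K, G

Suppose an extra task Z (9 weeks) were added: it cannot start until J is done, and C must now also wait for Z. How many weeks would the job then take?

Originally the job takes 23 weeks.
With Z inserted, C now waits for max(K, G, J, Z).
New critical path: E→G→J→Z→C = 3+9+10+9+1 = 32 ⇒ 32 weeks.

32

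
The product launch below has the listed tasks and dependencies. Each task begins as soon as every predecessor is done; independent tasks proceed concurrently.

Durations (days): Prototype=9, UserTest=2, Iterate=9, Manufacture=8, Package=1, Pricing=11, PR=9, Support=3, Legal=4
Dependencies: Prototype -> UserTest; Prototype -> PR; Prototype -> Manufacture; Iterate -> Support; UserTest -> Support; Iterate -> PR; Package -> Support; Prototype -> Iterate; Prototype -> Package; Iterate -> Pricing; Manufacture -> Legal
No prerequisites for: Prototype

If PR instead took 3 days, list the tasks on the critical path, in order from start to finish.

Prototype, Iterate, Pricing

Actual critical path: Prototype→Iterate→Pricing = 9+9+11 = 29 ⇒ 29 days.
PR has 2 days of float (longest path through it is 27).
No other chain overtakes it, so the finish is 29 days.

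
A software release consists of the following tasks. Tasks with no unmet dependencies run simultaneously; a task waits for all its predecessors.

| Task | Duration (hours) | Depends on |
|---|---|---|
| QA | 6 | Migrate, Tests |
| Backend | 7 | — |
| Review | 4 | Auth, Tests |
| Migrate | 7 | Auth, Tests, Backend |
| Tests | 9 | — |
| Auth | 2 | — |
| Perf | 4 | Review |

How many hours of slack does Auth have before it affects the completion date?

Critical path: Tests→Migrate→QA = 9+7+6 = 22, so the finish is 22 hours.
Auth finishes as early as 2 and must finish by 9.
Float = 22 − 15 = 7.

7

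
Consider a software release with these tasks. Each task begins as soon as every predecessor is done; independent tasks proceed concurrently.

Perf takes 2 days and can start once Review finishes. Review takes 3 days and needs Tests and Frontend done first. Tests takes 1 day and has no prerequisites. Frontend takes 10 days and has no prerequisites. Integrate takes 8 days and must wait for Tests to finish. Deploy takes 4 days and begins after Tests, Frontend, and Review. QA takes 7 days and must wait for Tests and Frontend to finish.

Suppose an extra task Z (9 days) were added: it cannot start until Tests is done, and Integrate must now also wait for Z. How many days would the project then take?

18

Originally the project takes 17 days.
With Z inserted, Integrate now waits for max(Tests, Z).
New critical path: Tests→Z→Integrate = 1+9+8 = 18 ⇒ 18 days.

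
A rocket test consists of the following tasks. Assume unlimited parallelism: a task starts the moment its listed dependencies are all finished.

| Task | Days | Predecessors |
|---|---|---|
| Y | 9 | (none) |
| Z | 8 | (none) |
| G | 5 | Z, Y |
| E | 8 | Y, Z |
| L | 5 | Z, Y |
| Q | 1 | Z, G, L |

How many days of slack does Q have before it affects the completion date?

2

Y→E = 9+8 = 17 sets the makespan at 17 days.
Q finishes as early as 15 and must finish by 17.
So Q can slip 17 − 15 = 2 days.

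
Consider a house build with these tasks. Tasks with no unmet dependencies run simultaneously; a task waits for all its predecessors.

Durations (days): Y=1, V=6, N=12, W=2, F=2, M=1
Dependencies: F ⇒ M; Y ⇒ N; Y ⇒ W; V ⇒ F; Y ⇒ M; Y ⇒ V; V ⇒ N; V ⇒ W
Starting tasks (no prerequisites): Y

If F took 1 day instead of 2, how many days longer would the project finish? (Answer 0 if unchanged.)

0

Baseline: Y→V→N = 1+6+12 = 19 → 19 days.
The longest path through F is only 10 days, so F has float 9.
The critical path is still Y→V→N; finish is now 19 days.
Change in finish: 19 − 19 = +0 days.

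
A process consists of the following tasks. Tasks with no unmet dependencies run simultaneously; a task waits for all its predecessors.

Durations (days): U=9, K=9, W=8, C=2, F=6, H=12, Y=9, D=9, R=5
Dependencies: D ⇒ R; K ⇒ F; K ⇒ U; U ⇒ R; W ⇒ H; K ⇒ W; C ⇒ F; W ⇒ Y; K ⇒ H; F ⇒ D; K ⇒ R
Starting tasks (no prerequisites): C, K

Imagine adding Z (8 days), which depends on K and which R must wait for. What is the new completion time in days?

29

Originally the job takes 29 days.
With Z inserted, R now waits for max(K, U, D, Z).
New critical path: K→W→H = 9+8+12 = 29 ⇒ 29 days.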